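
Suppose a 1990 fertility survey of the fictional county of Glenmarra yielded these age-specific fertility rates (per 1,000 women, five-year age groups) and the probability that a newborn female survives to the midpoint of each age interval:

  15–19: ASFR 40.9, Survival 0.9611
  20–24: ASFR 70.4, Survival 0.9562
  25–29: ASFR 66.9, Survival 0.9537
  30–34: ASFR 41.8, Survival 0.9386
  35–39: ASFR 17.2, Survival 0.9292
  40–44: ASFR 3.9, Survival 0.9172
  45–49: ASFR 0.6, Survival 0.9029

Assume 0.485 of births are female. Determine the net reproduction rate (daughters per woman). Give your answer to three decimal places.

Proportion female at birth = 0.485.
Per-age-group product (5 × ASFR × survival probability):
  15–19: 5 × 40.9/1000 × 0.9611 = 0.19654
  20–24: 5 × 70.4/1000 × 0.9562 = 0.33658
  25–29: 5 × 66.9/1000 × 0.9537 = 0.31901
  30–34: 5 × 41.8/1000 × 0.9386 = 0.19617
  35–39: 5 × 17.2/1000 × 0.9292 = 0.07991
  40–44: 5 × 3.9/1000 × 0.9172 = 0.01789
  45–49: 5 × 0.6/1000 × 0.9029 = 0.00271
Sum = 1.14881
NRR = 0.485 × 1.14881 = 0.55717

0.557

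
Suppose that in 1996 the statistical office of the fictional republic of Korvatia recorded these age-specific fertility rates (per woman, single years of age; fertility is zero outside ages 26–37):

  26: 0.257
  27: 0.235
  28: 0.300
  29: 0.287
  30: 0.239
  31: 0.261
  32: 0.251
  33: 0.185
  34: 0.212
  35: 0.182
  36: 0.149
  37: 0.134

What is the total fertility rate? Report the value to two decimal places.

Sum of ASFRs = 0.257 + 0.235 + 0.300 + 0.287 + 0.239 + 0.261 + 0.251 + 0.185 + 0.212 + 0.182 + 0.149 + 0.134 = 2.692
TFR = 2.692

2.69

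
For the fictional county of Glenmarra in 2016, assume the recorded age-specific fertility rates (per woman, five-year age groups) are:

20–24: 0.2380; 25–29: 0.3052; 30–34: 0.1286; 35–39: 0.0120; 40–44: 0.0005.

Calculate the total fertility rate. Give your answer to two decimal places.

3.42

Sum of ASFRs = 0.2380 + 0.3052 + 0.1286 + 0.0120 + 0.0005 = 0.6843
TFR = 5 × 0.6843 = 3.4215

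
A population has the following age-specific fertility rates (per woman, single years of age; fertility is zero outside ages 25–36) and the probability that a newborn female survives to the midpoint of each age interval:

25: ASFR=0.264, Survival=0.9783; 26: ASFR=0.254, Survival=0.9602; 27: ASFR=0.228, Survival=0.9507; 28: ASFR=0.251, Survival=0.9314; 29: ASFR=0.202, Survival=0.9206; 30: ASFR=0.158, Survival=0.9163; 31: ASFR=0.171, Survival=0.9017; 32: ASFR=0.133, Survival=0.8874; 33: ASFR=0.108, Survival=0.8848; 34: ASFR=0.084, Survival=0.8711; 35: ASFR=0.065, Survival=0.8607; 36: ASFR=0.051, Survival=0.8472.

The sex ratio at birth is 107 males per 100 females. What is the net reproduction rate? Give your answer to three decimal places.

0.881

Proportion female at birth = 100 / (100 + 107) = 0.48309.
Per-age-group product (1 × ASFR × survival probability):
  25: 1 × 0.264 × 0.9783 = 0.25827
  26: 1 × 0.254 × 0.9602 = 0.24389
  27: 1 × 0.228 × 0.9507 = 0.21676
  28: 1 × 0.251 × 0.9314 = 0.23378
  29: 1 × 0.202 × 0.9206 = 0.18596
  30: 1 × 0.158 × 0.9163 = 0.14478
  31: 1 × 0.171 × 0.9017 = 0.15419
  32: 1 × 0.133 × 0.8874 = 0.11802
  33: 1 × 0.108 × 0.8848 = 0.09556
  34: 1 × 0.084 × 0.8711 = 0.07317
  35: 1 × 0.065 × 0.8607 = 0.05595
  36: 1 × 0.051 × 0.8472 = 0.04321
Sum = 1.82354
NRR = 0.48309 × 1.82354 = 0.88093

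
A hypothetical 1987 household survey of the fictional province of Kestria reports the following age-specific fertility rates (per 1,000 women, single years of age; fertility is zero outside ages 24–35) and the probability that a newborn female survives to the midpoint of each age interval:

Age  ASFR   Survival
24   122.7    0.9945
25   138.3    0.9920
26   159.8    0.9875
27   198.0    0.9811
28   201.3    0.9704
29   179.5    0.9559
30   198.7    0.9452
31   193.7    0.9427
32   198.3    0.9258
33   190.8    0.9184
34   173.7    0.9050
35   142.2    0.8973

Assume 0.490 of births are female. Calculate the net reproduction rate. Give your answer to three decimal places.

Proportion female at birth = 0.490.
Weighting each age-specific rate by interval width and survival:
  24: 1 × 122.7/1000 × 0.9945 = 0.12203
  25: 1 × 138.3/1000 × 0.9920 = 0.13719
  26: 1 × 159.8/1000 × 0.9875 = 0.15780
  27: 1 × 198.0/1000 × 0.9811 = 0.19426
  28: 1 × 201.3/1000 × 0.9704 = 0.19534
  29: 1 × 179.5/1000 × 0.9559 = 0.17158
  30: 1 × 198.7/1000 × 0.9452 = 0.18781
  31: 1 × 193.7/1000 × 0.9427 = 0.18260
  32: 1 × 198.3/1000 × 0.9258 = 0.18359
  33: 1 × 190.8/1000 × 0.9184 = 0.17523
  34: 1 × 173.7/1000 × 0.9050 = 0.15720
  35: 1 × 142.2/1000 × 0.8973 = 0.12760
Sum = 1.99223
NRR = 0.490 × 1.99223 = 0.97619
NRR < 1, so the cohort does not fully replace itself.

0.976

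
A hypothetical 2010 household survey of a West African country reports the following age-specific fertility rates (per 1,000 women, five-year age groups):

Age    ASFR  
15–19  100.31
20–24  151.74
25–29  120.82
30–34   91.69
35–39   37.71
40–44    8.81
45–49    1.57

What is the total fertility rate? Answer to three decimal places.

Sum of ASFRs = 100.31 + 151.74 + 120.82 + 91.69 + 37.71 + 8.81 + 1.57 = 512.65
TFR = 5 × 512.65 / 1000 = 2.56325

2.563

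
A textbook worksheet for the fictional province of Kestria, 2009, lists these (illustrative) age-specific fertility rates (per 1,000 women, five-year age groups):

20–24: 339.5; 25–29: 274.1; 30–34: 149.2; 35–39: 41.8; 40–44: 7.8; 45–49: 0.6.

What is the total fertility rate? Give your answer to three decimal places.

4.065

Sum of ASFRs = 339.5 + 274.1 + 149.2 + 41.8 + 7.8 + 0.6 = 813.0
TFR = 5 × 813.0 / 1000 = 4.065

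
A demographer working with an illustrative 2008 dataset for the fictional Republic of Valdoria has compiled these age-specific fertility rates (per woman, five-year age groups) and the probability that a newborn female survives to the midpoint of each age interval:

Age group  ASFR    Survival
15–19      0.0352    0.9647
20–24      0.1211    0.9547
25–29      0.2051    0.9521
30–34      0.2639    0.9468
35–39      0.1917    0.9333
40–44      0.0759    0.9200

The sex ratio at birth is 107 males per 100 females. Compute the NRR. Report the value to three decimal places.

2.037

Proportion female at birth = 100 / (100 + 107) = 0.48309.
Per-age-group product (5 × ASFR × survival probability):
  15–19: 5 × 0.0352 × 0.9647 = 0.16979
  20–24: 5 × 0.1211 × 0.9547 = 0.57807
  25–29: 5 × 0.2051 × 0.9521 = 0.97638
  30–34: 5 × 0.2639 × 0.9468 = 1.24930
  35–39: 5 × 0.1917 × 0.9333 = 0.89457
  40–44: 5 × 0.0759 × 0.9200 = 0.34914
Sum = 4.21725
NRR = 0.48309 × 4.21725 = 2.03731
With NRR above 1 the population is above replacement fertility.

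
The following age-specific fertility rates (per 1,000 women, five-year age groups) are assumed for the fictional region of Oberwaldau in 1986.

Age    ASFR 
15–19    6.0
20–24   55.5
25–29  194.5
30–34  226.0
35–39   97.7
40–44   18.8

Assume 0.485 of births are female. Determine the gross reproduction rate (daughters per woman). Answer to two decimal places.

1.45

Proportion female at birth = 0.485.
Sum of ASFRs = 6.0 + 55.5 + 194.5 + 226.0 + 97.7 + 18.8 = 598.5
TFR = 5 × 598.5 / 1000 = 2.9925
GRR = 0.485 × 2.9925 = 1.45136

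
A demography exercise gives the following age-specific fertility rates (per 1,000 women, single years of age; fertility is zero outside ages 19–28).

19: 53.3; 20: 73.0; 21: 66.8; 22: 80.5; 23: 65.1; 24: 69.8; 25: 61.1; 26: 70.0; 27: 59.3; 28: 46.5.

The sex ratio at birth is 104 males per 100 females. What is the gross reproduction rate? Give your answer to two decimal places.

0.32

Proportion female at birth = 100 / (100 + 104) = 0.49020.
Sum of ASFRs = 53.3 + 73.0 + 66.8 + 80.5 + 65.1 + 69.8 + 61.1 + 70.0 + 59.3 + 46.5 = 645.4
TFR = 645.4 / 1000 = 0.6454
GRR = 0.49020 × 0.6454 = 0.31638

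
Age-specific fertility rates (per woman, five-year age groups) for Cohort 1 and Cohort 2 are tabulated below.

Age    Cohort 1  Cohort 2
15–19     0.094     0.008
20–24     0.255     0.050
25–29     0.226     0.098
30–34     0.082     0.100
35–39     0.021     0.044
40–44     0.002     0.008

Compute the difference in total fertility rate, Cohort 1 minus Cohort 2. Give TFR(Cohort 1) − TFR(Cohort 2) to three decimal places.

1.860

Cohort 1:
  Sum of ASFRs = 0.094 + 0.255 + 0.226 + 0.082 + 0.021 + 0.002 = 0.680
  TFR = 5 × 0.680 = 3.4
Cohort 2:
  Sum of ASFRs = 0.008 + 0.050 + 0.098 + 0.100 + 0.044 + 0.008 = 0.308
  TFR = 5 × 0.308 = 1.54
Difference = 3.4 − 1.54 = 1.86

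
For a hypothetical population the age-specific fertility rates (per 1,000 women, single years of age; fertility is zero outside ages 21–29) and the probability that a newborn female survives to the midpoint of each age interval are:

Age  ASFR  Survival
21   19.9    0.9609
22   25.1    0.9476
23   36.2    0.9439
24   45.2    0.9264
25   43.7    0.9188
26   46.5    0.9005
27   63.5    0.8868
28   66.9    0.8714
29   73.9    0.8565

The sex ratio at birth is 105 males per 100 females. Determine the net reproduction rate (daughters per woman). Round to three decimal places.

0.185

Proportion female at birth = 100 / (100 + 105) = 0.48780.
Each age group contributes 1 × ASFR × survival:
  21: 1 × 19.9/1000 × 0.9609 = 0.01912
  22: 1 × 25.1/1000 × 0.9476 = 0.02378
  23: 1 × 36.2/1000 × 0.9439 = 0.03417
  24: 1 × 45.2/1000 × 0.9264 = 0.04187
  25: 1 × 43.7/1000 × 0.9188 = 0.04015
  26: 1 × 46.5/1000 × 0.9005 = 0.04187
  27: 1 × 63.5/1000 × 0.8868 = 0.05631
  28: 1 × 66.9/1000 × 0.8714 = 0.05830
  29: 1 × 73.9/1000 × 0.8565 = 0.06330
Sum = 0.37887
NRR = 0.48780 × 0.37887 = 0.18481
NRR < 1, so the cohort does not fully replace itself.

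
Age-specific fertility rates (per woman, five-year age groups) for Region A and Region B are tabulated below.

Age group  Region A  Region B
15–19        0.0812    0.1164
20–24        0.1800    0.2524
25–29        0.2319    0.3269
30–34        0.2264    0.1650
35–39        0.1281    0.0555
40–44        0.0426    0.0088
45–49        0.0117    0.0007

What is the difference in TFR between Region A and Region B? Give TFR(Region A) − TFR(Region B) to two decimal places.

-0.12

Region A:
  Sum of ASFRs = 0.0812 + 0.1800 + 0.2319 + 0.2264 + 0.1281 + 0.0426 + 0.0117 = 0.9019
  TFR = 5 × 0.9019 = 4.5095
Region B:
  Sum of ASFRs = 0.1164 + 0.2524 + 0.3269 + 0.1650 + 0.0555 + 0.0088 + 0.0007 = 0.9257
  TFR = 5 × 0.9257 = 4.6285
Difference = 4.5095 − 4.6285 = -0.119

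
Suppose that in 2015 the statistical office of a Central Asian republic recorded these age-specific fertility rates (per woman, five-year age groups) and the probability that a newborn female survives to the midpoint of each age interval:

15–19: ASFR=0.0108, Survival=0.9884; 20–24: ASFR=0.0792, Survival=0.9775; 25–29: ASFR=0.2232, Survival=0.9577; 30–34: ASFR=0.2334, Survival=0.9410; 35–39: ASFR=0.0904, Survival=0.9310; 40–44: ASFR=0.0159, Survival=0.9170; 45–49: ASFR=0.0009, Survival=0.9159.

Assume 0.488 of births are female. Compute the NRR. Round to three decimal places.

Proportion female at birth = 0.488.
Each age group contributes 5 × ASFR × survival:
  15–19: 5 × 0.0108 × 0.9884 = 0.05337
  20–24: 5 × 0.0792 × 0.9775 = 0.38709
  25–29: 5 × 0.2232 × 0.9577 = 1.06879
  30–34: 5 × 0.2334 × 0.9410 = 1.09815
  35–39: 5 × 0.0904 × 0.9310 = 0.42081
  40–44: 5 × 0.0159 × 0.9170 = 0.07290
  45–49: 5 × 0.0009 × 0.9159 = 0.00412
Sum = 3.10523
NRR = 0.488 × 3.10523 = 1.51535
NRR > 1, so each generation more than replaces itself.

1.515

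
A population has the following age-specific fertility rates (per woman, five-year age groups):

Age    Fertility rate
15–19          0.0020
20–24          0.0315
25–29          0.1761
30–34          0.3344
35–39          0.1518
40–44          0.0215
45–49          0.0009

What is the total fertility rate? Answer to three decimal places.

Sum of ASFRs = 0.0020 + 0.0315 + 0.1761 + 0.3344 + 0.1518 + 0.0215 + 0.0009 = 0.7182
TFR = 5 × 0.7182 = 3.591

3.591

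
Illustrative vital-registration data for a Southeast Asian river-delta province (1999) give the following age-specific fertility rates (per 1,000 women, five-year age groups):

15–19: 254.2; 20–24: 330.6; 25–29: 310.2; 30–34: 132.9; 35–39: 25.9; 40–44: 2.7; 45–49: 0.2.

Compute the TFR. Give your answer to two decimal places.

5.28

Sum of ASFRs = 254.2 + 330.6 + 310.2 + 132.9 + 25.9 + 2.7 + 0.2 = 1056.7
TFR = 5 × 1056.7 / 1000 = 5.2835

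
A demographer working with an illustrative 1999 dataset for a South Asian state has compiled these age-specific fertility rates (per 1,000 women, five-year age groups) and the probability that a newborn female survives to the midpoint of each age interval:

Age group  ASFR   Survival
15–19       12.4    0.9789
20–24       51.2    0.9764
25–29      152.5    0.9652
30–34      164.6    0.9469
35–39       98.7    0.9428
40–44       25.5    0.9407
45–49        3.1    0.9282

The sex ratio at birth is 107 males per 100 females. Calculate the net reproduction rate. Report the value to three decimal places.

Proportion female at birth = 100 / (100 + 107) = 0.48309.
Survival-weighted fertility by age (5·fₓ·Sₓ):
  15–19: 5 × 12.4/1000 × 0.9789 = 0.06069
  20–24: 5 × 51.2/1000 × 0.9764 = 0.24996
  25–29: 5 × 152.5/1000 × 0.9652 = 0.73597
  30–34: 5 × 164.6/1000 × 0.9469 = 0.77930
  35–39: 5 × 98.7/1000 × 0.9428 = 0.46527
  40–44: 5 × 25.5/1000 × 0.9407 = 0.11994
  45–49: 5 × 3.1/1000 × 0.9282 = 0.01439
Sum = 2.42552
NRR = 0.48309 × 2.42552 = 1.17174

1.172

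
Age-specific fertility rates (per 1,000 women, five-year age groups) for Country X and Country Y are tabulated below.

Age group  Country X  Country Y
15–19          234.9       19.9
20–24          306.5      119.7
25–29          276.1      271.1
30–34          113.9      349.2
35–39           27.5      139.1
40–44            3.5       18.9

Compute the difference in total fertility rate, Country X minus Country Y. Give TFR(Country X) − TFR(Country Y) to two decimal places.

0.22

Country X:
  Sum of ASFRs = 234.9 + 306.5 + 276.1 + 113.9 + 27.5 + 3.5 = 962.4
  TFR = 5 × 962.4 / 1000 = 4.812
Country Y:
  Sum of ASFRs = 19.9 + 119.7 + 271.1 + 349.2 + 139.1 + 18.9 = 917.9
  TFR = 5 × 917.9 / 1000 = 4.5895
Difference = 4.812 − 4.5895 = 0.2225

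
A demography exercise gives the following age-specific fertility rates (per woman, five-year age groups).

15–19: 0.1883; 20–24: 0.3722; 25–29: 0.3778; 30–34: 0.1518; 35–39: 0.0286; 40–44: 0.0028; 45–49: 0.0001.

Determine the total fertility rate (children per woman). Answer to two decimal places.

5.61

Sum of ASFRs = 0.1883 + 0.3722 + 0.3778 + 0.1518 + 0.0286 + 0.0028 + 0.0001 = 1.1216
TFR = 5 × 1.1216 = 5.608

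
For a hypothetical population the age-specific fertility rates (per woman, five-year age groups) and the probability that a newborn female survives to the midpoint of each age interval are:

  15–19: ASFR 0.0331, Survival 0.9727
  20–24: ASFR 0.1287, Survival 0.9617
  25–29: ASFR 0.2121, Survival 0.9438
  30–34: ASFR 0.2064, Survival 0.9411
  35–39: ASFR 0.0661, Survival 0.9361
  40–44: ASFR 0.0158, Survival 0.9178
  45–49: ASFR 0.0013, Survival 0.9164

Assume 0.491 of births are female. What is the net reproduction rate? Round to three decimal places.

1.542

Proportion female at birth = 0.491.
Each age group contributes 5 × ASFR × survival:
  15–19: 5 × 0.0331 × 0.9727 = 0.16098
  20–24: 5 × 0.1287 × 0.9617 = 0.61885
  25–29: 5 × 0.2121 × 0.9438 = 1.00090
  30–34: 5 × 0.2064 × 0.9411 = 0.97122
  35–39: 5 × 0.0661 × 0.9361 = 0.30938
  40–44: 5 × 0.0158 × 0.9178 = 0.07251
  45–49: 5 × 0.0013 × 0.9164 = 0.00596
Sum = 3.13980
NRR = 0.491 × 3.13980 = 1.54164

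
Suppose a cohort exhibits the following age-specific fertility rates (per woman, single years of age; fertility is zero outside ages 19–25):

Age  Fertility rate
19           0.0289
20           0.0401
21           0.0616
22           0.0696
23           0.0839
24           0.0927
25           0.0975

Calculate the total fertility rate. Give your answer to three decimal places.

0.474

Sum of ASFRs = 0.0289 + 0.0401 + 0.0616 + 0.0696 + 0.0839 + 0.0927 + 0.0975 = 0.4743
TFR = 0.4743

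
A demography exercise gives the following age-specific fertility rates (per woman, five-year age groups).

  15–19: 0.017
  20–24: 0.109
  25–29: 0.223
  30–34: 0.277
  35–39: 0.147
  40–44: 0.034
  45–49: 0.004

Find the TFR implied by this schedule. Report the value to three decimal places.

Sum of ASFRs = 0.017 + 0.109 + 0.223 + 0.277 + 0.147 + 0.034 + 0.004 = 0.811
TFR = 5 × 0.811 = 4.055

4.055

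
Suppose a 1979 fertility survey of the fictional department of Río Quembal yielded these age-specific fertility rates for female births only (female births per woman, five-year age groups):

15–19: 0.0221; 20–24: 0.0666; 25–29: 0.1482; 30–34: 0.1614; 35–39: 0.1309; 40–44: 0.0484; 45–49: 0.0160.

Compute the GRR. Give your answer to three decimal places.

Sum of female ASFRs = 0.0221 + 0.0666 + 0.1482 + 0.1614 + 0.1309 + 0.0484 + 0.0160 = 0.5936
GRR = 5 × 0.5936 = 2.968

2.968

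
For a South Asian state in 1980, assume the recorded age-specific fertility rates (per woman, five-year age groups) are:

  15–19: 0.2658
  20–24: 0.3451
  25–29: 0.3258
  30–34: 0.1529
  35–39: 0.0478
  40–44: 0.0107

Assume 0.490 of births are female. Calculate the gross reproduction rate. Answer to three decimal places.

Proportion female at birth = 0.490.
Sum of ASFRs = 0.2658 + 0.3451 + 0.3258 + 0.1529 + 0.0478 + 0.0107 = 1.1481
TFR = 5 × 1.1481 = 5.7405
GRR = 0.490 × 5.7405 = 2.81285

2.813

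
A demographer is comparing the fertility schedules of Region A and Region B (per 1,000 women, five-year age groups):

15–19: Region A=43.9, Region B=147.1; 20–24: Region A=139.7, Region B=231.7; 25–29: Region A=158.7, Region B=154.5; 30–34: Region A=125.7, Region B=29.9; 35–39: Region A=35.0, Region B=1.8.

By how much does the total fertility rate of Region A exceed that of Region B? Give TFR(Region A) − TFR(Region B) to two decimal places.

-0.31

Region A:
  Sum of ASFRs = 43.9 + 139.7 + 158.7 + 125.7 + 35.0 = 503.0
  TFR = 5 × 503.0 / 1000 = 2.515
Region B:
  Sum of ASFRs = 147.1 + 231.7 + 154.5 + 29.9 + 1.8 = 565.0
  TFR = 5 × 565.0 / 1000 = 2.825
Difference = 2.515 − 2.825 = -0.31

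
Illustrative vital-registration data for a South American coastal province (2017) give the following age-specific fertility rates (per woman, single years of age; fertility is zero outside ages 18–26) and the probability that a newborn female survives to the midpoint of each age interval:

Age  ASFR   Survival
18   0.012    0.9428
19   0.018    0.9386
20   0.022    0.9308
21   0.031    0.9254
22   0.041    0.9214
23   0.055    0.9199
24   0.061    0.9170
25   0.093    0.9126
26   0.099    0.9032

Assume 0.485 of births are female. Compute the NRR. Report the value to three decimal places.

0.192

Proportion female at birth = 0.485.
Each age group contributes 1 × ASFR × survival:
  18: 1 × 0.012 × 0.9428 = 0.01131
  19: 1 × 0.018 × 0.9386 = 0.01689
  20: 1 × 0.022 × 0.9308 = 0.02048
  21: 1 × 0.031 × 0.9254 = 0.02869
  22: 1 × 0.041 × 0.9214 = 0.03778
  23: 1 × 0.055 × 0.9199 = 0.05059
  24: 1 × 0.061 × 0.9170 = 0.05594
  25: 1 × 0.093 × 0.9126 = 0.08487
  26: 1 × 0.099 × 0.9032 = 0.08942
Sum = 0.39597
NRR = 0.485 × 0.39597 = 0.19205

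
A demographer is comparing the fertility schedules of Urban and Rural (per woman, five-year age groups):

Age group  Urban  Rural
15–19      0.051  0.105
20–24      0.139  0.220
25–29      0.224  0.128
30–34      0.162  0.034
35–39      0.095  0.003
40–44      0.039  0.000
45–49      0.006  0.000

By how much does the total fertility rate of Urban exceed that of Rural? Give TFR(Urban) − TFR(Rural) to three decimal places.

Urban:
  Sum of ASFRs = 0.051 + 0.139 + 0.224 + 0.162 + 0.095 + 0.039 + 0.006 = 0.716
  TFR = 5 × 0.716 = 3.58
Rural:
  Sum of ASFRs = 0.105 + 0.220 + 0.128 + 0.034 + 0.003 + 0.000 + 0.000 = 0.490
  TFR = 5 × 0.490 = 2.45
Difference = 3.58 − 2.45 = 1.13

1.130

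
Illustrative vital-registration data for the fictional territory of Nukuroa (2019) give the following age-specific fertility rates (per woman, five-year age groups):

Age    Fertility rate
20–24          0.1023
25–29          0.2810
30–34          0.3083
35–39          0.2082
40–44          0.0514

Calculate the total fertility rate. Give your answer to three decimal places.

4.756

Sum of ASFRs = 0.1023 + 0.2810 + 0.3083 + 0.2082 + 0.0514 = 0.9512
TFR = 5 × 0.9512 = 4.756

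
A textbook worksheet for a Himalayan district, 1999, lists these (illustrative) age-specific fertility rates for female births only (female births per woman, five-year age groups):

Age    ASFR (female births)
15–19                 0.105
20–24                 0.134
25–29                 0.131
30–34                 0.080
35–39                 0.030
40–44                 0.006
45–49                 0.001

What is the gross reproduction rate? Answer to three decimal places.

Sum of female ASFRs = 0.105 + 0.134 + 0.131 + 0.080 + 0.030 + 0.006 + 0.001 = 0.487
GRR = 5 × 0.487 = 2.435

2.435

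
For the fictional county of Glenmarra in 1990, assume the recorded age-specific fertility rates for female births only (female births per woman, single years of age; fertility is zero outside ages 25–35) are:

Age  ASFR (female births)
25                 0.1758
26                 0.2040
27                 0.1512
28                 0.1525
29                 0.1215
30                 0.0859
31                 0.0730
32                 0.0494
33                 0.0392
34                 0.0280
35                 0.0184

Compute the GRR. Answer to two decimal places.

1.10

Sum of female ASFRs = 0.1758 + 0.2040 + 0.1512 + 0.1525 + 0.1215 + 0.0859 + 0.0730 + 0.0494 + 0.0392 + 0.0280 + 0.0184 = 1.0989
GRR = 1.0989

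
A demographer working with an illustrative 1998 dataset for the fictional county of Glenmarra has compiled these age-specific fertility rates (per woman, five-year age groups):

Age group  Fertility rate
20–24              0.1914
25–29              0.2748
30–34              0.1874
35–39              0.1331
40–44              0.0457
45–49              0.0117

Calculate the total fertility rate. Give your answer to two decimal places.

Sum of ASFRs = 0.1914 + 0.2748 + 0.1874 + 0.1331 + 0.0457 + 0.0117 = 0.8441
TFR = 5 × 0.8441 = 4.2205

4.22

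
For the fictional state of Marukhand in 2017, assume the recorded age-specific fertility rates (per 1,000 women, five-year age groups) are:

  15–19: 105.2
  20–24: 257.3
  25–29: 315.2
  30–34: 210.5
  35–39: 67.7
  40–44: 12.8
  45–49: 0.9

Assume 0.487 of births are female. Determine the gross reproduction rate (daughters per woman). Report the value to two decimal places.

2.36

Proportion female at birth = 0.487.
Sum of ASFRs = 105.2 + 257.3 + 315.2 + 210.5 + 67.7 + 12.8 + 0.9 = 969.6
TFR = 5 × 969.6 / 1000 = 4.848
GRR = 0.487 × 4.848 = 2.36098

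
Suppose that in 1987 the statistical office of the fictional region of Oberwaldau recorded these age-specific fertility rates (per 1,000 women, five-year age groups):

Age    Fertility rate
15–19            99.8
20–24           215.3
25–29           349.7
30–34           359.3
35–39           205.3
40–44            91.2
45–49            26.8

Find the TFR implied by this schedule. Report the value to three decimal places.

Sum of ASFRs = 99.8 + 215.3 + 349.7 + 359.3 + 205.3 + 91.2 + 26.8 = 1347.4
TFR = 5 × 1347.4 / 1000 = 6.737

6.737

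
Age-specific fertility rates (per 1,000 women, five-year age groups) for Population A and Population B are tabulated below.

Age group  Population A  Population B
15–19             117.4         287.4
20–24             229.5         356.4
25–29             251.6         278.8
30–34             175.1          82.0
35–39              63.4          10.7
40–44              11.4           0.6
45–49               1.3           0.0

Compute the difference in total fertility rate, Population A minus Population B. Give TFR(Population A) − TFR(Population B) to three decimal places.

Population A:
  Sum of ASFRs = 117.4 + 229.5 + 251.6 + 175.1 + 63.4 + 11.4 + 1.3 = 849.7
  TFR = 5 × 849.7 / 1000 = 4.2485
Population B:
  Sum of ASFRs = 287.4 + 356.4 + 278.8 + 82.0 + 10.7 + 0.6 + 0.0 = 1015.9
  TFR = 5 × 1015.9 / 1000 = 5.0795
Difference = 4.2485 − 5.0795 = -0.831

-0.831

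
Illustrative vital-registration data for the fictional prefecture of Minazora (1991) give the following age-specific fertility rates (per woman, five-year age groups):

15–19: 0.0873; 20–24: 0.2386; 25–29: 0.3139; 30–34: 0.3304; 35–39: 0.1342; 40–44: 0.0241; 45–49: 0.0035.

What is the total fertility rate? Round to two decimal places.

5.66

Sum of ASFRs = 0.0873 + 0.2386 + 0.3139 + 0.3304 + 0.1342 + 0.0241 + 0.0035 = 1.1320
TFR = 5 × 1.1320 = 5.66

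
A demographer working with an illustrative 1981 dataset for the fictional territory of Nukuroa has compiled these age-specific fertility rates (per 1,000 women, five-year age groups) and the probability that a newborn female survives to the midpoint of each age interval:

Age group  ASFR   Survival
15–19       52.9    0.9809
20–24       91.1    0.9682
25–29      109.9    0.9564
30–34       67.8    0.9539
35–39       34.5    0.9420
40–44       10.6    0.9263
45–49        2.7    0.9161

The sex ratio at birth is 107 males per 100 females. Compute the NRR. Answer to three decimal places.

0.857

Proportion female at birth = 100 / (100 + 107) = 0.48309.
Each age group contributes 5 × ASFR × survival:
  15–19: 5 × 52.9/1000 × 0.9809 = 0.25945
  20–24: 5 × 91.1/1000 × 0.9682 = 0.44102
  25–29: 5 × 109.9/1000 × 0.9564 = 0.52554
  30–34: 5 × 67.8/1000 × 0.9539 = 0.32337
  35–39: 5 × 34.5/1000 × 0.9420 = 0.16250
  40–44: 5 × 10.6/1000 × 0.9263 = 0.04909
  45–49: 5 × 2.7/1000 × 0.9161 = 0.01237
Sum = 1.77334
NRR = 0.48309 × 1.77334 = 0.85668
NRR < 1, so the cohort does not fully replace itself.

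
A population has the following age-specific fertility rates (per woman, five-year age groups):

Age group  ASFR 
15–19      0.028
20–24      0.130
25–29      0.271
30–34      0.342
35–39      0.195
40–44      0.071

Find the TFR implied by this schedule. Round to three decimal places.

5.185

Sum of ASFRs = 0.028 + 0.130 + 0.271 + 0.342 + 0.195 + 0.071 = 1.037
TFR = 5 × 1.037 = 5.185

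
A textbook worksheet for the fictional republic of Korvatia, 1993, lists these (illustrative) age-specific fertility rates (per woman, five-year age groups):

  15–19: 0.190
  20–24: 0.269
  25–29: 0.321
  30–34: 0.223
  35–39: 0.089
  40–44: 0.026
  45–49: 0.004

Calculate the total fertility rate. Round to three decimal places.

Sum of ASFRs = 0.190 + 0.269 + 0.321 + 0.223 + 0.089 + 0.026 + 0.004 = 1.122
TFR = 5 × 1.122 = 5.61

5.610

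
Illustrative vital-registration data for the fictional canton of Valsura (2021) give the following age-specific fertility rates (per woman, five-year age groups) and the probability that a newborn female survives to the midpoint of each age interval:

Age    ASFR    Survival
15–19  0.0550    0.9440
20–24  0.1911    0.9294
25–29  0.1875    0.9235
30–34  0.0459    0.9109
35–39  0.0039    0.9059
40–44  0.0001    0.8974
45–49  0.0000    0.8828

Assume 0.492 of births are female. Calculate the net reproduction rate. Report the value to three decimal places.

1.102

Proportion female at birth = 0.492.
Weighting each age-specific rate by interval width and survival:
  15–19: 5 × 0.0550 × 0.9440 = 0.25960
  20–24: 5 × 0.1911 × 0.9294 = 0.88804
  25–29: 5 × 0.1875 × 0.9235 = 0.86578
  30–34: 5 × 0.0459 × 0.9109 = 0.20905
  35–39: 5 × 0.0039 × 0.9059 = 0.01767
  40–44: 5 × 0.0001 × 0.8974 = 0.00045
  45–49: 5 × 0.0000 × 0.8828 = 0.00000
Sum = 2.24059
NRR = 0.492 × 2.24059 = 1.10237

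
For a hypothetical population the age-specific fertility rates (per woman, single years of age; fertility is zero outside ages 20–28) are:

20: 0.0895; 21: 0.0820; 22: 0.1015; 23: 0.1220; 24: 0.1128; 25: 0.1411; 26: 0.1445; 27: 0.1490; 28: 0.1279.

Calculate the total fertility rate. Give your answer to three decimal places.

Sum of ASFRs = 0.0895 + 0.0820 + 0.1015 + 0.1220 + 0.1128 + 0.1411 + 0.1445 + 0.1490 + 0.1279 = 1.0703
TFR = 1.0703

1.070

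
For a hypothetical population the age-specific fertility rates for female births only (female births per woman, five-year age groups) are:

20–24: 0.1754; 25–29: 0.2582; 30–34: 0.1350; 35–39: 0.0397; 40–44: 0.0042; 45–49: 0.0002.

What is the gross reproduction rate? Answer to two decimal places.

3.06

Sum of female ASFRs = 0.1754 + 0.2582 + 0.1350 + 0.0397 + 0.0042 + 0.0002 = 0.6127
GRR = 5 × 0.6127 = 3.0635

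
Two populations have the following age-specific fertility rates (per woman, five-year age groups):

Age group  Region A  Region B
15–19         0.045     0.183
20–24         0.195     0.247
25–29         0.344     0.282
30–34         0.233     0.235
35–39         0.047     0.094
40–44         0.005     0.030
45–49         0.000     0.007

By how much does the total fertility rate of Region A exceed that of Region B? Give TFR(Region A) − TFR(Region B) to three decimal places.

-1.045

Region A:
  Sum of ASFRs = 0.045 + 0.195 + 0.344 + 0.233 + 0.047 + 0.005 + 0.000 = 0.869
  TFR = 5 × 0.869 = 4.345
Region B:
  Sum of ASFRs = 0.183 + 0.247 + 0.282 + 0.235 + 0.094 + 0.030 + 0.007 = 1.078
  TFR = 5 × 1.078 = 5.39
Difference = 4.345 − 5.39 = -1.045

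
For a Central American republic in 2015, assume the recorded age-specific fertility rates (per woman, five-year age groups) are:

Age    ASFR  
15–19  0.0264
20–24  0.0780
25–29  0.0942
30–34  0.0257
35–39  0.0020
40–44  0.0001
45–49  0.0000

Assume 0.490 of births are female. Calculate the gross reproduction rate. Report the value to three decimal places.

0.555

Proportion female at birth = 0.490.
Sum of ASFRs = 0.0264 + 0.0780 + 0.0942 + 0.0257 + 0.0020 + 0.0001 + 0.0000 = 0.2264
TFR = 5 × 0.2264 = 1.132
GRR = 0.490 × 1.132 = 0.55468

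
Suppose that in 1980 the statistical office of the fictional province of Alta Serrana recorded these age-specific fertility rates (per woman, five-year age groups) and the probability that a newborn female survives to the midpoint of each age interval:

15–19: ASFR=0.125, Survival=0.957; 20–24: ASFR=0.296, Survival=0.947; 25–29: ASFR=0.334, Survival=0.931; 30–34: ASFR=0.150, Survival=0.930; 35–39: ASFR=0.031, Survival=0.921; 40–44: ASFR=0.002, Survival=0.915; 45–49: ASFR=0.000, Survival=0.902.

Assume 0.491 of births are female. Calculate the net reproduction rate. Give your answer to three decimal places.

Proportion female at birth = 0.491.
Weighting each age-specific rate by interval width and survival:
  15–19: 5 × 0.125 × 0.957 = 0.59813
  20–24: 5 × 0.296 × 0.947 = 1.40156
  25–29: 5 × 0.334 × 0.931 = 1.55477
  30–34: 5 × 0.150 × 0.930 = 0.69750
  35–39: 5 × 0.031 × 0.921 = 0.14276
  40–44: 5 × 0.002 × 0.915 = 0.00915
  45–49: 5 × 0.000 × 0.902 = 0.00000
Sum = 4.40387
NRR = 0.491 × 4.40387 = 2.16230

2.162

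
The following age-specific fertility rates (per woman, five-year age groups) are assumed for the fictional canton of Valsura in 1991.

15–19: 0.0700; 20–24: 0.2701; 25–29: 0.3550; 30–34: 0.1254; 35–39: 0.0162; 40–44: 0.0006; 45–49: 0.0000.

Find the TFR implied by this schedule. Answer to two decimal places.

4.19

Sum of ASFRs = 0.0700 + 0.2701 + 0.3550 + 0.1254 + 0.0162 + 0.0006 + 0.0000 = 0.8373
TFR = 5 × 0.8373 = 4.1865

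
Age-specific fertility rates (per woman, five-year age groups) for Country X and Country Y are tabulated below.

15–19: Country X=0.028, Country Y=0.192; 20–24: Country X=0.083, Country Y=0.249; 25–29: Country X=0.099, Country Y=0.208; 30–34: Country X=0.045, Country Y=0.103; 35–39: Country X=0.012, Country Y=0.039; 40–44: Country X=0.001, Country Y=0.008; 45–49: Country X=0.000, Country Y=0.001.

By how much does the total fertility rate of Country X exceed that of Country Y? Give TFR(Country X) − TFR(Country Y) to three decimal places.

Country X:
  Sum of ASFRs = 0.028 + 0.083 + 0.099 + 0.045 + 0.012 + 0.001 + 0.000 = 0.268
  TFR = 5 × 0.268 = 1.34
Country Y:
  Sum of ASFRs = 0.192 + 0.249 + 0.208 + 0.103 + 0.039 + 0.008 + 0.001 = 0.800
  TFR = 5 × 0.800 = 4
Difference = 1.34 − 4 = -2.66

-2.660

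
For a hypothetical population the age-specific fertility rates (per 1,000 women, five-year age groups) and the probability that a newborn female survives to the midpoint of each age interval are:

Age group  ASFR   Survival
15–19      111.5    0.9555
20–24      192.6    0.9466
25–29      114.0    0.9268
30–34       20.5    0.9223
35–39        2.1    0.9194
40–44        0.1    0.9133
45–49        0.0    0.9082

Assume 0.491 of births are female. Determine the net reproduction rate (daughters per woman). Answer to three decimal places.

1.020

Proportion female at birth = 0.491.
Per-age-group product (5 × ASFR × survival probability):
  15–19: 5 × 111.5/1000 × 0.9555 = 0.53269
  20–24: 5 × 192.6/1000 × 0.9466 = 0.91158
  25–29: 5 × 114.0/1000 × 0.9268 = 0.52828
  30–34: 5 × 20.5/1000 × 0.9223 = 0.09454
  35–39: 5 × 2.1/1000 × 0.9194 = 0.00965
  40–44: 5 × 0.1/1000 × 0.9133 = 0.00046
  45–49: 5 × 0.0/1000 × 0.9082 = 0.00000
Sum = 2.07720
NRR = 0.491 × 2.07720 = 1.01991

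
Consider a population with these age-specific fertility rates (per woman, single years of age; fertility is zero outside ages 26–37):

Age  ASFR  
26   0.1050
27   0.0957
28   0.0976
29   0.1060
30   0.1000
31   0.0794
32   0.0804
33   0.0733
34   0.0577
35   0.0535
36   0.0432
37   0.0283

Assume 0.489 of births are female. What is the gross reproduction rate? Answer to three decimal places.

Proportion female at birth = 0.489.
Sum of ASFRs = 0.1050 + 0.0957 + 0.0976 + 0.1060 + 0.1000 + 0.0794 + 0.0804 + 0.0733 + 0.0577 + 0.0535 + 0.0432 + 0.0283 = 0.9201
TFR = 0.9201
GRR = 0.489 × 0.9201 = 0.44993

0.450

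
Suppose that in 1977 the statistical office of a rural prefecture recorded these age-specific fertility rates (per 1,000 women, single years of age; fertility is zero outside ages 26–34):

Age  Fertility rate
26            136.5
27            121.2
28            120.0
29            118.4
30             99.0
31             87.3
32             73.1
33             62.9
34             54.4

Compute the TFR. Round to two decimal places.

0.87

Sum of ASFRs = 136.5 + 121.2 + 120.0 + 118.4 + 99.0 + 87.3 + 73.1 + 62.9 + 54.4 = 872.8
TFR = 872.8 / 1000 = 0.8728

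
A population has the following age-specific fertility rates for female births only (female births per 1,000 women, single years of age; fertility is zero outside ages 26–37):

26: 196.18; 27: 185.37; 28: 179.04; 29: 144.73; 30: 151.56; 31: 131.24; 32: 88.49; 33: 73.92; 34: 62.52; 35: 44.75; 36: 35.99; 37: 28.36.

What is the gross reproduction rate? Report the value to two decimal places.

Sum of female ASFRs = 196.18 + 185.37 + 179.04 + 144.73 + 151.56 + 131.24 + 88.49 + 73.92 + 62.52 + 44.75 + 35.99 + 28.36 = 1322.15
GRR = 1322.15 / 1000 = 1.32215

1.32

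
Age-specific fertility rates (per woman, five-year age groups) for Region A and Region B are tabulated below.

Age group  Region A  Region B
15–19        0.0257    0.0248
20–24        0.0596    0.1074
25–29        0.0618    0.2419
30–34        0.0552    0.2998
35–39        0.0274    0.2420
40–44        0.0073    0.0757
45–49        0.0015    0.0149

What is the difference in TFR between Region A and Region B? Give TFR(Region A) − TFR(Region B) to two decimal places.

-3.84

Region A:
  Sum of ASFRs = 0.0257 + 0.0596 + 0.0618 + 0.0552 + 0.0274 + 0.0073 + 0.0015 = 0.2385
  TFR = 5 × 0.2385 = 1.1925
Region B:
  Sum of ASFRs = 0.0248 + 0.1074 + 0.2419 + 0.2998 + 0.2420 + 0.0757 + 0.0149 = 1.0065
  TFR = 5 × 1.0065 = 5.0325
Difference = 1.1925 − 5.0325 = -3.84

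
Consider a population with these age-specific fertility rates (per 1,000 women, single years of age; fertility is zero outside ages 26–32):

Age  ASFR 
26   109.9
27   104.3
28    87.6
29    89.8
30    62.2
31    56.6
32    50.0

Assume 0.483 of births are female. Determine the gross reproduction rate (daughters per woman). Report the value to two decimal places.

Proportion female at birth = 0.483.
Sum of ASFRs = 109.9 + 104.3 + 87.6 + 89.8 + 62.2 + 56.6 + 50.0 = 560.4
TFR = 560.4 / 1000 = 0.5604
GRR = 0.483 × 0.5604 = 0.27067

0.27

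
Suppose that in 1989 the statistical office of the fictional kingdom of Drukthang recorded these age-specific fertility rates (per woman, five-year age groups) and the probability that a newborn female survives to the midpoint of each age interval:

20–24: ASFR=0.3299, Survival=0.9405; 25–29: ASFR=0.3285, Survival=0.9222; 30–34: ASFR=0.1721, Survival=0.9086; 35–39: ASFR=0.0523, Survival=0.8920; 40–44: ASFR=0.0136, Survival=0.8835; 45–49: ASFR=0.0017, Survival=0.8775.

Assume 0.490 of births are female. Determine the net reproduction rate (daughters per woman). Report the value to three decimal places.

2.033

Proportion female at birth = 0.490.
Each age group contributes 5 × ASFR × survival:
  20–24: 5 × 0.3299 × 0.9405 = 1.55135
  25–29: 5 × 0.3285 × 0.9222 = 1.51471
  30–34: 5 × 0.1721 × 0.9086 = 0.78185
  35–39: 5 × 0.0523 × 0.8920 = 0.23326
  40–44: 5 × 0.0136 × 0.8835 = 0.06008
  45–49: 5 × 0.0017 × 0.8775 = 0.00746
Sum = 4.14871
NRR = 0.490 × 4.14871 = 2.03287
NRR > 1, so each generation more than replaces itself.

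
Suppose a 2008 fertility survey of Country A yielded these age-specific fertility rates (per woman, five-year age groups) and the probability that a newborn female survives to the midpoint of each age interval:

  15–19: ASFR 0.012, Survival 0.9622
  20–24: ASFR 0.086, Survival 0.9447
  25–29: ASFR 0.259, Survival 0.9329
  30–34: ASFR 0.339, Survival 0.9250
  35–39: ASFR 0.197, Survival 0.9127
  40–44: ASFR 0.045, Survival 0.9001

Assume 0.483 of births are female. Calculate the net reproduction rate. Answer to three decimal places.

2.097

Proportion female at birth = 0.483.
Each age group contributes 5 × ASFR × survival:
  15–19: 5 × 0.012 × 0.9622 = 0.05773
  20–24: 5 × 0.086 × 0.9447 = 0.40622
  25–29: 5 × 0.259 × 0.9329 = 1.20811
  30–34: 5 × 0.339 × 0.9250 = 1.56788
  35–39: 5 × 0.197 × 0.9127 = 0.89901
  40–44: 5 × 0.045 × 0.9001 = 0.20252
Sum = 4.34147
NRR = 0.483 × 4.34147 = 2.09693
NRR > 1, so each generation more than replaces itself.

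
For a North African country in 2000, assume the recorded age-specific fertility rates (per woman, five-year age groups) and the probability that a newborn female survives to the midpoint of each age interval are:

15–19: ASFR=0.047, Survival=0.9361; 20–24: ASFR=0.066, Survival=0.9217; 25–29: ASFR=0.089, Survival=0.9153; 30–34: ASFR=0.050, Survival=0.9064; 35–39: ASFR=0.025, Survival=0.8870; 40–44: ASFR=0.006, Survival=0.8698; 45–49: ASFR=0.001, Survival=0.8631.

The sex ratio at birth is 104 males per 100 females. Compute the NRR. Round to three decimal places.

0.637

Proportion female at birth = 100 / (100 + 104) = 0.49020.
Survival-weighted fertility by age (5·fₓ·Sₓ):
  15–19: 5 × 0.047 × 0.9361 = 0.21998
  20–24: 5 × 0.066 × 0.9217 = 0.30416
  25–29: 5 × 0.089 × 0.9153 = 0.40731
  30–34: 5 × 0.050 × 0.9064 = 0.22660
  35–39: 5 × 0.025 × 0.8870 = 0.11088
  40–44: 5 × 0.006 × 0.8698 = 0.02609
  45–49: 5 × 0.001 × 0.8631 = 0.00432
Sum = 1.29934
NRR = 0.49020 × 1.29934 = 0.63694
An NRR under 1 implies long-run decline under these rates.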